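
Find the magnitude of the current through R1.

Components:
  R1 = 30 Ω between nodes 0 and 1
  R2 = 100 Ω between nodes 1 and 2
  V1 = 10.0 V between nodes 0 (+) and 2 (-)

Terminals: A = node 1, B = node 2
Nodal analysis, taking node 2 as the 0 V reference.
Source V1 fixes V_0 = 10 V.
KCL at each unknown node (sum of currents leaving = 0; resistances in Ω):
  Node 1: (V_1 - 10)/30 + (V_1 - 0)/100 = 0
Collecting terms: 0.04333 × V_1 = 0.3333  =>  V_1 = 7.692 V
I_R1 = (V_0 - V_1)/R1 = (10 - 7.692)/30 = 0.07692 A
|I_R1| = 0.07692 A

Final answer: |I_R1| = 0.07692 A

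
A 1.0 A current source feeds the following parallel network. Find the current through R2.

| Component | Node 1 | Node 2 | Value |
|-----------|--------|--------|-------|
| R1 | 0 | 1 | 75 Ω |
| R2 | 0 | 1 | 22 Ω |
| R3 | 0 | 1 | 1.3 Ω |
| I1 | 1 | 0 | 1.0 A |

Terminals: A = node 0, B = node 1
All resistors sit directly between nodes 0 and 1, so they are in parallel and share one voltage V; the full source current 1 A splits among them.
1/R_par = 1/75 + 1/22 + 1/1.3 = 0.828 S  =>  R_par = 1.208 Ω
V = I × R_par = 1 × 1.208 = 1.208 V
I_R2 = V/R2 = 1.208/22 = 0.0549 A

Final answer: 0.0549 A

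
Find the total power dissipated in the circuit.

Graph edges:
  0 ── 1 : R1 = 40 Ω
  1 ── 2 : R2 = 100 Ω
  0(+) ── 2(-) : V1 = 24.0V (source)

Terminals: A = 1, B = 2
Nodal analysis, taking node 2 as the 0 V reference.
Source V1 fixes V_0 = 24 V.
KCL at each unknown node (sum of currents leaving = 0; resistances in Ω):
  Node 1: (V_1 - 24)/40 + (V_1 - 0)/100 = 0
Collecting terms: 0.035 × V_1 = 0.6  =>  V_1 = 17.14 V
Power in each resistor, P = (ΔV)²/R:
  P_R1 = (24 - 17.14)²/40 = 1.176 W
  P_R2 = (17.14 - 0)²/100 = 2.939 W
P_total = P_R1 + P_R2 = 4.114 W

Final answer: 4.114 W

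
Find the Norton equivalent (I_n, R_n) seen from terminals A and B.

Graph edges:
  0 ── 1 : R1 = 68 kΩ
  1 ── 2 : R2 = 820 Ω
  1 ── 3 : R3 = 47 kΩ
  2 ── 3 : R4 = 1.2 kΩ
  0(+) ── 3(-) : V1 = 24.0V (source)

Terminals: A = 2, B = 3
Find the Thévenin equivalent first; then I_n = V_th/R_th and R_n = R_th.
Step 1 — V_th is the open-circuit voltage V_A - V_B (nothing connected across the terminals).
Nodal analysis, taking node 3 as the 0 V reference.
Source V1 fixes V_0 = 24 V.
KCL at each unknown node (sum of currents leaving = 0; resistances in Ω):
  Node 1: (V_1 - 24)/68000 + (V_1 - V_2)/820 + (V_1 - 0)/47000 = 0
  Node 2: (V_2 - V_1)/820 + (V_2 - 0)/1200 = 0
Collecting terms (coefficients in siemens):
  0.001255·V_1 - 0.00122·V_2 = 0.0003529
  0.002053·V_2 - 0.00122·V_1 = 0
Determinant D = (0.001255)(0.002053) - (-0.00122)(-0.00122) = 0.00000109
V_1 = [(0.0003529)(0.002053) - (-0.00122)(0)]/D = 0.6646 V
V_2 = [(0.001255)(0) - (0.0003529)(-0.00122)]/D = 0.3948 V
V_th = V_2 - V_3 = 0.3948 - 0 = 0.3948 V
Step 2 — R_th: zero the source — replace V1 by a short circuit (node 3 merges into node 0) — and find the resistance seen between A (node 2) and B (node 0).
Reduce the network between node 2 (A) and node 0 (B) by series/parallel combination:
  Rp1 = R1 ‖ R3 (parallel, both between nodes 0 and 1) = 1/(1/68000 + 1/47000) = 27790 Ω
  Rs1 = R2 + Rp1 (series, joined only at node 1) = 820 + 27790 = 28610 Ω
  Rp2 = R4 ‖ Rs1 (parallel, both between nodes 0 and 2) = 1/(1/1200 + 1/28610) = 1152 Ω
R_th = 1.152 kΩ
I_n = V_th/R_th = 0.3948/1152 = 0.0003428 A, and R_n = R_th = 1.152 kΩ

Final answer: I_n = 0.0003428 A, R_n = 1.152 kΩ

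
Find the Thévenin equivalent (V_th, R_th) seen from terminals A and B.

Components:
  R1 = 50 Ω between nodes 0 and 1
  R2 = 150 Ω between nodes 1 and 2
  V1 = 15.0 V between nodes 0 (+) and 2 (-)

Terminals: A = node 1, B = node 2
Step 1 — V_th is the open-circuit voltage V_A - V_B (nothing connected across the terminals).
Nodal analysis, taking node 2 as the 0 V reference.
Source V1 fixes V_0 = 15 V.
KCL at each unknown node (sum of currents leaving = 0; resistances in Ω):
  Node 1: (V_1 - 15)/50 + (V_1 - 0)/150 = 0
Collecting terms: 0.02667 × V_1 = 0.3  =>  V_1 = 11.25 V
V_th = V_1 - V_2 = 11.25 - 0 = 11.25 V
Step 2 — R_th: zero the source — replace V1 by a short circuit (node 2 merges into node 0) — and find the resistance seen between A (node 1) and B (node 0).
Reduce the network between node 1 (A) and node 0 (B) by series/parallel combination:
  Rp1 = R1 ‖ R2 (parallel, both between nodes 0 and 1) = 1/(1/50 + 1/150) = 37.5 Ω
R_th = 37.5 Ω

Final answer: V_th = 11.25 V, R_th = 37.5 Ω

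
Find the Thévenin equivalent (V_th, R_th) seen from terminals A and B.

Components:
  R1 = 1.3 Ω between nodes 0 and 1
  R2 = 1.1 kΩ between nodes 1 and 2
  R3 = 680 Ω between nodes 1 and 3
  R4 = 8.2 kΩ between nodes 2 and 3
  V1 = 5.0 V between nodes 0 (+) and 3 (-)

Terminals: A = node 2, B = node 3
Step 1 — V_th is the open-circuit voltage V_A - V_B (nothing connected across the terminals).
Nodal analysis, taking node 3 as the 0 V reference.
Source V1 fixes V_0 = 5 V.
KCL at each unknown node (sum of currents leaving = 0; resistances in Ω):
  Node 1: (V_1 - 5)/1.3 + (V_1 - V_2)/1100 + (V_1 - 0)/680 = 0
  Node 2: (V_2 - V_1)/1100 + (V_2 - 0)/8200 = 0
Collecting terms (coefficients in siemens):
  0.7716·V_1 - 0.0009091·V_2 = 3.846
  0.001031·V_2 - 0.0009091·V_1 = 0
Determinant D = (0.7716)(0.001031) - (-0.0009091)(-0.0009091) = 0.0007947
V_1 = [(3.846)(0.001031) - (-0.0009091)(0)]/D = 4.99 V
V_2 = [(0.7716)(0) - (3.846)(-0.0009091)]/D = 4.4 V
V_th = V_2 - V_3 = 4.4 - 0 = 4.4 V
Step 2 — R_th: zero the source — replace V1 by a short circuit (node 3 merges into node 0) — and find the resistance seen between A (node 2) and B (node 0).
Reduce the network between node 2 (A) and node 0 (B) by series/parallel combination:
  Rp1 = R1 ‖ R3 (parallel, both between nodes 0 and 1) = 1/(1/1.3 + 1/680) = 1.298 Ω
  Rs1 = R2 + Rp1 (series, joined only at node 1) = 1100 + 1.298 = 1101 Ω
  Rp2 = R4 ‖ Rs1 (parallel, both between nodes 0 and 2) = 1/(1/8200 + 1/1101) = 970.9 Ω
R_th = 970.9 Ω

Final answer: V_th = 4.4 V, R_th = 970.9 Ω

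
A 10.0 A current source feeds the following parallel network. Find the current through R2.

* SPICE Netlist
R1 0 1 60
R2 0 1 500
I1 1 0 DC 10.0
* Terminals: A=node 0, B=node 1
All resistors sit directly between nodes 0 and 1, so they are in parallel and share one voltage V; the full source current 10 A splits among them.
1/R_par = 1/60 + 1/500 = 0.01867 S  =>  R_par = 53.57 Ω
V = I × R_par = 10 × 53.57 = 535.7 V
I_R2 = V/R2 = 535.7/500 = 1.071 A

Final answer: 1.071 A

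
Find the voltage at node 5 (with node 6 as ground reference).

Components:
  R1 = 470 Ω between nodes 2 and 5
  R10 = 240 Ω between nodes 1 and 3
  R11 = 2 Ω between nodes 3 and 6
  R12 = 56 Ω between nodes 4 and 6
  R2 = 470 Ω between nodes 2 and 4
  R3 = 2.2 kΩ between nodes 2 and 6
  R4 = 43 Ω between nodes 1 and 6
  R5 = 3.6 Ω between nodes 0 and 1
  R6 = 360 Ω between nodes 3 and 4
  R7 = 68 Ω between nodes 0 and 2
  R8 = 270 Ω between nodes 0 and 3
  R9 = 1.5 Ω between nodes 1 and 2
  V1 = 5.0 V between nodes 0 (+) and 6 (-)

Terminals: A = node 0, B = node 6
Nodal analysis, taking node 6 as the 0 V reference.
Source V1 fixes V_0 = 5 V.
KCL at each unknown node (sum of currents leaving = 0; resistances in Ω):
  Node 1: (V_1 - 0)/43 + (V_1 - 5)/3.6 + (V_1 - V_2)/1.5 + (V_1 - V_3)/240 = 0
  Node 2: (V_2 - V_5)/470 + (V_2 - V_4)/470 + (V_2 - 0)/2200 + (V_2 - 5)/68 + (V_2 - V_1)/1.5 = 0
  Node 3: (V_3 - V_4)/360 + (V_3 - 5)/270 + (V_3 - V_1)/240 + (V_3 - 0)/2 = 0
  Node 4: (V_4 - V_2)/470 + (V_4 - V_3)/360 + (V_4 - 0)/56 = 0
  Node 5: (V_5 - V_2)/470 = 0
Collecting terms (coefficients in siemens):
  0.9719·V_1 - 0.6667·V_2 - 0.004167·V_3 = 1.389
  0.6861·V_2 - 0.6667·V_1 - 0.002128·V_4 - 0.002128·V_5 = 0.07353
  0.5106·V_3 - 0.004167·V_1 - 0.002778·V_4 = 0.01852
  0.02276·V_4 - 0.002128·V_2 - 0.002778·V_3 = 0
  0.002128·V_5 - 0.002128·V_2 = 0
Solving these 5 simultaneous equations (Gaussian elimination) gives:
  V_1 = 4.539 V, V_2 = 4.533 V, V_3 = 0.07566 V, V_4 = 0.4329 V
  V_5 = 4.533 V
The requested potential is V_5 = 4.533 V.

Final answer: V_5 = 4.533 V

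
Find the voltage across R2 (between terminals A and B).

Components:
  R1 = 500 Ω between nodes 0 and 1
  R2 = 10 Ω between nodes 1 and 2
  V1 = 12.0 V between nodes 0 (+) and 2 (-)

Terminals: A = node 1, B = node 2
R1 and R2 are in series across V1 (node 0 → node 1 → node 2), and the output A–B is taken across R2, so this is a voltage divider.
Series current: I = V1/(R1 + R2) = 12/(500 + 10) = 12/510 = 0.02353 A
V_R2 = I × R2 = V1 × R2/(R1 + R2) = 12 × 10/510 = 0.2353 V

Final answer: 0.2353 V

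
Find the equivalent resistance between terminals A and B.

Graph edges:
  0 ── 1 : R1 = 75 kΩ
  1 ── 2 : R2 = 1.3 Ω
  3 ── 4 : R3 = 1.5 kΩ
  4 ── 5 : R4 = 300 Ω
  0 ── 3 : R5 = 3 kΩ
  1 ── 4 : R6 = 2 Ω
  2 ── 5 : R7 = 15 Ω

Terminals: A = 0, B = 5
The network is not a plain series/parallel combination. Inject a 1 A test current into terminal A (node 0) and return it from terminal B (node 5); then R_eq = V_A / (1 A).
Nodal analysis, taking node 5 as the 0 V reference.
Current source I_test pushes 1 A into node 0 and draws it out of node 5.
KCL at each unknown node (sum of currents leaving = 0; resistances in Ω):
  Node 0: (V_0 - V_1)/75000 + (V_0 - V_3)/3000 - 1 = 0
  Node 1: (V_1 - V_0)/75000 + (V_1 - V_2)/1.3 + (V_1 - V_4)/2 = 0
  Node 2: (V_2 - V_1)/1.3 + (V_2 - 0)/15 = 0
  Node 3: (V_3 - V_0)/3000 + (V_3 - V_4)/1500 = 0
  Node 4: (V_4 - V_1)/2 + (V_4 - V_3)/1500 + (V_4 - 0)/300 = 0
Collecting terms (coefficients in siemens):
  0.0003467·V_0 - 0.00001333·V_1 - 0.0003333·V_3 = 1
  1.269·V_1 - 0.00001333·V_0 - 0.7692·V_2 - 0.5·V_4 = 0
  0.8359·V_2 - 0.7692·V_1 = 0
  0.001·V_3 - 0.0003333·V_0 - 0.0006667·V_4 = 0
  0.504·V_4 - 0.5·V_1 - 0.0006667·V_3 = 0
Solving these 5 simultaneous equations (Gaussian elimination) gives:
  V_0 = 4262 V, V_1 = 15.37 V, V_2 = 14.14 V, V_3 = 1432 V
  V_4 = 17.14 V
R_eq = V_0 / 1 A = 4262 Ω = 4.262 kΩ

Final answer: 4.262 kΩ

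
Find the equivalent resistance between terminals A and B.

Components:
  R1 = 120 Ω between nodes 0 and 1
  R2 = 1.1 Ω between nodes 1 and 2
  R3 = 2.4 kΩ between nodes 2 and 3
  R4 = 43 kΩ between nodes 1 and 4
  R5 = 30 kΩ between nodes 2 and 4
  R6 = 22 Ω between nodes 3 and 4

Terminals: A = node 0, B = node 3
The network is not a plain series/parallel combination. Inject a 1 A test current into terminal A (node 0) and return it from terminal B (node 3); then R_eq = V_A / (1 A).
Nodal analysis, taking node 3 as the 0 V reference.
Current source I_test pushes 1 A into node 0 and draws it out of node 3.
KCL at each unknown node (sum of currents leaving = 0; resistances in Ω):
  Node 0: (V_0 - V_1)/120 - 1 = 0
  Node 1: (V_1 - V_0)/120 + (V_1 - V_2)/1.1 + (V_1 - V_4)/43000 = 0
  Node 2: (V_2 - V_1)/1.1 + (V_2 - 0)/2400 + (V_2 - V_4)/30000 = 0
  Node 4: (V_4 - V_1)/43000 + (V_4 - V_2)/30000 + (V_4 - 0)/22 = 0
Collecting terms (coefficients in siemens):
  0.008333·V_0 - 0.008333·V_1 = 1
  0.9174·V_1 - 0.008333·V_0 - 0.9091·V_2 - 0.00002326·V_4 = 0
  0.9095·V_2 - 0.9091·V_1 - 0.00003333·V_4 = 0
  0.04551·V_4 - 0.00002326·V_1 - 0.00003333·V_2 = 0
Solving these 4 simultaneous equations (Gaussian elimination) gives:
  V_0 = 2234 V, V_1 = 2114 V, V_2 = 2113 V, V_4 = 2.628 V
R_eq = V_0 / 1 A = 2234 Ω = 2.234 kΩ

Final answer: 2.234 kΩ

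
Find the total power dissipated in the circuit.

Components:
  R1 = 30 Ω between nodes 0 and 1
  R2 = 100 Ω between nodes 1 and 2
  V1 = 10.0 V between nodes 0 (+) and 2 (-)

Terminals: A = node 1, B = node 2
Nodal analysis, taking node 2 as the 0 V reference.
Source V1 fixes V_0 = 10 V.
KCL at each unknown node (sum of currents leaving = 0; resistances in Ω):
  Node 1: (V_1 - 10)/30 + (V_1 - 0)/100 = 0
Collecting terms: 0.04333 × V_1 = 0.3333  =>  V_1 = 7.692 V
Power in each resistor, P = (ΔV)²/R:
  P_R1 = (10 - 7.692)²/30 = 0.1775 W
  P_R2 = (7.692 - 0)²/100 = 0.5917 W
P_total = P_R1 + P_R2 = 0.7692 W

Final answer: 0.7692 W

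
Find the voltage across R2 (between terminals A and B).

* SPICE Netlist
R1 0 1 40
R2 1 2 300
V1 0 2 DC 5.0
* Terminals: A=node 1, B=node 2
R1 and R2 are in series across V1 (node 0 → node 1 → node 2), and the output A–B is taken across R2, so this is a voltage divider.
Series current: I = V1/(R1 + R2) = 5/(40 + 300) = 5/340 = 0.01471 A
V_R2 = I × R2 = V1 × R2/(R1 + R2) = 5 × 300/340 = 4.412 V

Final answer: 4.412 V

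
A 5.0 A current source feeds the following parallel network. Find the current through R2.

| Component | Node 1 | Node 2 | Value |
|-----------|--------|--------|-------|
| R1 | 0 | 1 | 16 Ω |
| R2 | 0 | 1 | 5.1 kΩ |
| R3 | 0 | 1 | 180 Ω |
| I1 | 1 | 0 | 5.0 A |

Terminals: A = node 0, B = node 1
All resistors sit directly between nodes 0 and 1, so they are in parallel and share one voltage V; the full source current 5 A splits among them.
1/R_par = 1/16 + 1/5100 + 1/180 = 0.06825 S  =>  R_par = 14.65 Ω
V = I × R_par = 5 × 14.65 = 73.26 V
I_R2 = V/R2 = 73.26/5100 = 0.01436 A

Final answer: 0.01436 A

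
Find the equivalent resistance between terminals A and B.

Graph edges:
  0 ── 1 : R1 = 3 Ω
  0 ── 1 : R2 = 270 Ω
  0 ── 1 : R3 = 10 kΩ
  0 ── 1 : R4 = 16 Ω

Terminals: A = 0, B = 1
Reduce the network between node 0 (A) and node 1 (B) by series/parallel combination:
  Rp1 = R1 ‖ R2 ‖ R3 ‖ R4 (parallel, all between nodes 0 and 1) = 1/(1/3 + 1/270 + 1/10000 + 1/16) = 2.502 Ω
R_eq = 2.502 Ω

Final answer: 2.502 Ω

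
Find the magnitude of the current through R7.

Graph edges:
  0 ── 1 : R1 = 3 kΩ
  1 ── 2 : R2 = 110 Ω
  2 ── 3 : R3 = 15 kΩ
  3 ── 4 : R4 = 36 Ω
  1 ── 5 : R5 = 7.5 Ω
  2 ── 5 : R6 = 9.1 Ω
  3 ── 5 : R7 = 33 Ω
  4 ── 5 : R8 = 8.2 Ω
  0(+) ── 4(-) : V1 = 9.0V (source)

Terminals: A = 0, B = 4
Nodal analysis, taking node 4 as the 0 V reference.
Source V1 fixes V_0 = 9 V.
KCL at each unknown node (sum of currents leaving = 0; resistances in Ω):
  Node 1: (V_1 - 9)/3000 + (V_1 - V_2)/110 + (V_1 - V_5)/7.5 = 0
  Node 2: (V_2 - V_1)/110 + (V_2 - V_3)/15000 + (V_2 - V_5)/9.1 = 0
  Node 3: (V_3 - V_2)/15000 + (V_3 - 0)/36 + (V_3 - V_5)/33 = 0
  Node 5: (V_5 - V_1)/7.5 + (V_5 - V_2)/9.1 + (V_5 - V_3)/33 + (V_5 - 0)/8.2 = 0
Collecting terms (coefficients in siemens):
  0.1428·V_1 - 0.009091·V_2 - 0.1333·V_5 = 0.003
  0.119·V_2 - 0.009091·V_1 - 0.00006667·V_3 - 0.1099·V_5 = 0
  0.05815·V_3 - 0.00006667·V_2 - 0.0303·V_5 = 0
  0.3955·V_5 - 0.1333·V_1 - 0.1099·V_2 - 0.0303·V_3 = 0
Solving these 4 simultaneous equations (Gaussian elimination) gives:
  V_1 = 0.04294 V, V_2 = 0.02348 V, V_3 = 0.01143 V, V_5 = 0.02188 V
I_R7 = (V_3 - V_5)/R7 = (0.01143 - 0.02188)/33 = -0.0003167 A
|I_R7| = 0.0003167 A

Final answer: |I_R7| = 0.0003167 A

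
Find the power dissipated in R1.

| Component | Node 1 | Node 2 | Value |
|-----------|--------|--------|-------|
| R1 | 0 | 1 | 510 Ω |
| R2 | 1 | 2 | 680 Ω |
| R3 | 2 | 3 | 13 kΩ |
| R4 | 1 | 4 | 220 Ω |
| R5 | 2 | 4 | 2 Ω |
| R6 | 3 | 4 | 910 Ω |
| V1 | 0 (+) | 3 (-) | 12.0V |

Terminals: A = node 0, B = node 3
Nodal analysis, taking node 3 as the 0 V reference.
Source V1 fixes V_0 = 12 V.
KCL at each unknown node (sum of currents leaving = 0; resistances in Ω):
  Node 1: (V_1 - 12)/510 + (V_1 - V_2)/680 + (V_1 - V_4)/220 = 0
  Node 2: (V_2 - V_1)/680 + (V_2 - 0)/13000 + (V_2 - V_4)/2 = 0
  Node 4: (V_4 - V_1)/220 + (V_4 - V_2)/2 + (V_4 - 0)/910 = 0
Collecting terms (coefficients in siemens):
  0.007977·V_1 - 0.001471·V_2 - 0.004545·V_4 = 0.02353
  0.5015·V_2 - 0.001471·V_1 - 0.5·V_4 = 0
  0.5056·V_4 - 0.004545·V_1 - 0.5·V_2 = 0
Solving these 3 simultaneous equations (Gaussian elimination) gives:
  V_1 = 7.991 V, V_2 = 6.687 V, V_4 = 6.684 V
I_R1 = (V_0 - V_1)/R1 = (12 - 7.991)/510 = 0.00786 A
P_R1 = I_R1² × R1 = (0.00786)² × 510 = 0.03151 W

Final answer: 0.03151 W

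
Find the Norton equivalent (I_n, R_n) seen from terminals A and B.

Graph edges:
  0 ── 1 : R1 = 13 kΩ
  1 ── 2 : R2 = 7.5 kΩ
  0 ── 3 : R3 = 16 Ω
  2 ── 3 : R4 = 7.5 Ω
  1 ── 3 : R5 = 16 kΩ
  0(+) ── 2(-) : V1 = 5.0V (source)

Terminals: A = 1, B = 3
Find the Thévenin equivalent first; then I_n = V_th/R_th and R_n = R_th.
Step 1 — V_th is the open-circuit voltage V_A - V_B (nothing connected across the terminals).
Nodal analysis, taking node 2 as the 0 V reference.
Source V1 fixes V_0 = 5 V.
KCL at each unknown node (sum of currents leaving = 0; resistances in Ω):
  Node 1: (V_1 - 5)/13000 + (V_1 - 0)/7500 + (V_1 - V_3)/16000 = 0
  Node 3: (V_3 - 5)/16 + (V_3 - 0)/7.5 + (V_3 - V_1)/16000 = 0
Collecting terms (coefficients in siemens):
  0.0002728·V_1 - 0.0000625·V_3 = 0.0003846
  0.1959·V_3 - 0.0000625·V_1 = 0.3125
Determinant D = (0.0002728)(0.1959) - (-0.0000625)(-0.0000625) = 0.00005343
V_1 = [(0.0003846)(0.1959) - (-0.0000625)(0.3125)]/D = 1.776 V
V_3 = [(0.0002728)(0.3125) - (0.0003846)(-0.0000625)]/D = 1.596 V
V_th = V_1 - V_3 = 1.776 - 1.596 = 0.18 V
Step 2 — R_th: zero the source — replace V1 by a short circuit (node 2 merges into node 0) — and find the resistance seen between A (node 1) and B (node 3).
Reduce the network between node 1 (A) and node 3 (B) by series/parallel combination:
  Rp1 = R1 ‖ R2 (parallel, both between nodes 0 and 1) = 1/(1/13000 + 1/7500) = 4756 Ω
  Rp2 = R3 ‖ R4 (parallel, both between nodes 0 and 3) = 1/(1/16 + 1/7.5) = 5.106 Ω
  Rs1 = Rp1 + Rp2 (series, joined only at node 0) = 4756 + 5.106 = 4761 Ω
  Rp3 = R5 ‖ Rs1 (parallel, both between nodes 1 and 3) = 1/(1/16000 + 1/4761) = 3669 Ω
R_th = 3.669 kΩ
I_n = V_th/R_th = 0.18/3669 = 0.00004905 A, and R_n = R_th = 3.669 kΩ

Final answer: I_n = 4.905e-05 A, R_n = 3.669 kΩ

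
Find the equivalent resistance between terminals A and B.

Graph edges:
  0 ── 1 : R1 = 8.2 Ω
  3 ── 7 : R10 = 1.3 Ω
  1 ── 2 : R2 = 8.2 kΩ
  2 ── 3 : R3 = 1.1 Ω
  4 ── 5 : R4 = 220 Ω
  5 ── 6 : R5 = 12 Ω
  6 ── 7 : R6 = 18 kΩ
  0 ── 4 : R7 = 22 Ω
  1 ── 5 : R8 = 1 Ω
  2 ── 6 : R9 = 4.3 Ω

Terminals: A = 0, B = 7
The network is not a plain series/parallel combination. Inject a 1 A test current into terminal A (node 0) and return it from terminal B (node 7); then R_eq = V_A / (1 A).
Nodal analysis, taking node 7 as the 0 V reference.
Current source I_test pushes 1 A into node 0 and draws it out of node 7.
KCL at each unknown node (sum of currents leaving = 0; resistances in Ω):
  Node 0: (V_0 - V_1)/8.2 + (V_0 - V_4)/22 - 1 = 0
  Node 1: (V_1 - V_0)/8.2 + (V_1 - V_2)/8200 + (V_1 - V_5)/1 = 0
  Node 2: (V_2 - V_1)/8200 + (V_2 - V_3)/1.1 + (V_2 - V_6)/4.3 = 0
  Node 3: (V_3 - V_2)/1.1 + (V_3 - 0)/1.3 = 0
  Node 4: (V_4 - V_0)/22 + (V_4 - V_5)/220 = 0
  Node 5: (V_5 - V_1)/1 + (V_5 - V_4)/220 + (V_5 - V_6)/12 = 0
  Node 6: (V_6 - V_2)/4.3 + (V_6 - V_5)/12 + (V_6 - 0)/18000 = 0
Collecting terms (coefficients in siemens):
  0.1674·V_0 - 0.122·V_1 - 0.04545·V_4 = 1
  1.122·V_1 - 0.122·V_0 - 0.000122·V_2 - 1·V_5 = 0
  1.142·V_2 - 0.000122·V_1 - 0.9091·V_3 - 0.2326·V_6 = 0
  1.678·V_3 - 0.9091·V_2 = 0
  0.05·V_4 - 0.04545·V_0 - 0.004545·V_5 = 0
  1.088·V_5 - 1·V_1 - 0.004545·V_4 - 0.08333·V_6 = 0
  0.3159·V_6 - 0.2326·V_2 - 0.08333·V_5 = 0
Solving these 7 simultaneous equations (Gaussian elimination) gives:
  V_0 = 27.52 V, V_1 = 19.62 V, V_2 = 2.399 V, V_3 = 1.3 V
  V_4 = 26.72 V, V_5 = 18.66 V, V_6 = 6.688 V
R_eq = V_0 / 1 A = 27.52 Ω

Final answer: 27.52 Ω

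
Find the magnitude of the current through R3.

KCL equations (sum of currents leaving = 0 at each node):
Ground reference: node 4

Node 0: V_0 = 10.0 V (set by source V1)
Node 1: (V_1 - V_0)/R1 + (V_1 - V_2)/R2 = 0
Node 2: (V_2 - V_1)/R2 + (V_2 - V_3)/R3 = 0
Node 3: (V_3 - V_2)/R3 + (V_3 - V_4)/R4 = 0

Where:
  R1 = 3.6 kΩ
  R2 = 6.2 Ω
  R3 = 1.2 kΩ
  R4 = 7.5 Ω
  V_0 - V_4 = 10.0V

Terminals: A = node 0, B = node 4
Nodal analysis, taking node 4 as the 0 V reference.
Source V1 fixes V_0 = 10 V.
KCL at each unknown node (sum of currents leaving = 0; resistances in Ω):
  Node 1: (V_1 - 10)/3600 + (V_1 - V_2)/6.2 = 0
  Node 2: (V_2 - V_1)/6.2 + (V_2 - V_3)/1200 = 0
  Node 3: (V_3 - V_2)/1200 + (V_3 - 0)/7.5 = 0
Collecting terms (coefficients in siemens):
  0.1616·V_1 - 0.1613·V_2 = 0.002778
  0.1621·V_2 - 0.1613·V_1 - 0.0008333·V_3 = 0
  0.1342·V_3 - 0.0008333·V_2 = 0
Solving these 3 simultaneous equations (Gaussian elimination) gives:
  V_1 = 2.521 V, V_2 = 2.508 V, V_3 = 0.01558 V
I_R3 = (V_2 - V_3)/R3 = (2.508 - 0.01558)/1200 = 0.002077 A
|I_R3| = 0.002077 A

Final answer: |I_R3| = 0.002077 A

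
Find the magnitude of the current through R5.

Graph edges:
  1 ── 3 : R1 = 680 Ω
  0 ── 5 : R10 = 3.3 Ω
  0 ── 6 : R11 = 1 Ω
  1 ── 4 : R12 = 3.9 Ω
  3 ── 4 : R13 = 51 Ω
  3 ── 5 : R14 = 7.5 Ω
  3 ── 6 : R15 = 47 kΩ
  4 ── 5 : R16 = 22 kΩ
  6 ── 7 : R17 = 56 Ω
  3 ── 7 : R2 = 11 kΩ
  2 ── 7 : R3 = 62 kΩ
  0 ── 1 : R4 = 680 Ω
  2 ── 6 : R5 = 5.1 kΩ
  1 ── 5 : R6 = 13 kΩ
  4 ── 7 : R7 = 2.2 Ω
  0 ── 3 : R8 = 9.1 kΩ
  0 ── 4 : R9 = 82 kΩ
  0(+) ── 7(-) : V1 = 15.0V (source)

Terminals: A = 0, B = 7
Nodal analysis, taking node 7 as the 0 V reference.
Source V1 fixes V_0 = 15 V.
KCL at each unknown node (sum of currents leaving = 0; resistances in Ω):
  Node 1: (V_1 - V_3)/680 + (V_1 - 15)/680 + (V_1 - V_5)/13000 + (V_1 - V_4)/3.9 = 0
  Node 2: (V_2 - 0)/62000 + (V_2 - V_6)/5100 = 0
  Node 3: (V_3 - V_1)/680 + (V_3 - 0)/11000 + (V_3 - 15)/9100 + (V_3 - V_4)/51 + (V_3 - V_5)/7.5 + (V_3 - V_6)/47000 = 0
  Node 4: (V_4 - 0)/2.2 + (V_4 - 15)/82000 + (V_4 - V_1)/3.9 + (V_4 - V_3)/51 + (V_4 - V_5)/22000 = 0
  Node 5: (V_5 - V_1)/13000 + (V_5 - 15)/3.3 + (V_5 - V_3)/7.5 + (V_5 - V_4)/22000 = 0
  Node 6: (V_6 - V_2)/5100 + (V_6 - 15)/1 + (V_6 - V_3)/47000 + (V_6 - 0)/56 = 0
Collecting terms (coefficients in siemens):
  0.2594·V_1 - 0.001471·V_3 - 0.2564·V_4 - 0.00007692·V_5 = 0.02206
  0.0002122·V_2 - 0.0001961·V_6 = 0
  0.1546·V_3 - 0.001471·V_1 - 0.01961·V_4 - 0.1333·V_5 - 0.00002128·V_6 = 0.001648
  0.7306·V_4 - 0.2564·V_1 - 0.01961·V_3 - 0.00004545·V_5 = 0.0001829
  0.4365·V_5 - 0.00007692·V_1 - 0.1333·V_3 - 0.00004545·V_4 = 4.545
  1.018·V_6 - 0.0001961·V_2 - 0.00002128·V_3 = 15
Solving these 6 simultaneous equations (Gaussian elimination) gives:
  V_1 = 0.7456 V, V_2 = 13.62 V, V_3 = 12.32 V, V_4 = 0.5934 V
  V_5 = 14.18 V, V_6 = 14.74 V
I_R5 = (V_2 - V_6)/R5 = (13.62 - 14.74)/5100 = -0.0002196 A
|I_R5| = 0.0002196 A

Final answer: |I_R5| = 0.0002196 A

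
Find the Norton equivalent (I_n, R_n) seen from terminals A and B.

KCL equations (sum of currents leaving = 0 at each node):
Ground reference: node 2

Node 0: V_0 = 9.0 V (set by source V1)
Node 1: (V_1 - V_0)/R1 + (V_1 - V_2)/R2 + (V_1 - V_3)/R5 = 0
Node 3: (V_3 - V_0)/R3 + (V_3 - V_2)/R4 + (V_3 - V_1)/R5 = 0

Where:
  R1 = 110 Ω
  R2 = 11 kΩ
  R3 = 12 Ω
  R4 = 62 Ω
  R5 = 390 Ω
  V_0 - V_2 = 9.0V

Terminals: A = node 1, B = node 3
Find the Thévenin equivalent first; then I_n = V_th/R_th and R_n = R_th.
Step 1 — V_th is the open-circuit voltage V_A - V_B (nothing connected across the terminals).
Nodal analysis, taking node 2 as the 0 V reference.
Source V1 fixes V_0 = 9 V.
KCL at each unknown node (sum of currents leaving = 0; resistances in Ω):
  Node 1: (V_1 - 9)/110 + (V_1 - 0)/11000 + (V_1 - V_3)/390 = 0
  Node 3: (V_3 - 9)/12 + (V_3 - 0)/62 + (V_3 - V_1)/390 = 0
Collecting terms (coefficients in siemens):
  0.01175·V_1 - 0.002564·V_3 = 0.08182
  0.102·V_3 - 0.002564·V_1 = 0.75
Determinant D = (0.01175)(0.102) - (-0.002564)(-0.002564) = 0.001192
V_1 = [(0.08182)(0.102) - (-0.002564)(0.75)]/D = 8.618 V
V_3 = [(0.01175)(0.75) - (0.08182)(-0.002564)]/D = 7.568 V
V_th = V_1 - V_3 = 8.618 - 7.568 = 1.05 V
Step 2 — R_th: zero the source — replace V1 by a short circuit (node 2 merges into node 0) — and find the resistance seen between A (node 1) and B (node 3).
Reduce the network between node 1 (A) and node 3 (B) by series/parallel combination:
  Rp1 = R1 ‖ R2 (parallel, both between nodes 0 and 1) = 1/(1/110 + 1/11000) = 108.9 Ω
  Rp2 = R3 ‖ R4 (parallel, both between nodes 0 and 3) = 1/(1/12 + 1/62) = 10.05 Ω
  Rs1 = Rp1 + Rp2 (series, joined only at node 0) = 108.9 + 10.05 = 119 Ω
  Rp3 = R5 ‖ Rs1 (parallel, both between nodes 1 and 3) = 1/(1/390 + 1/119) = 91.16 Ω
R_th = 91.16 Ω
I_n = V_th/R_th = 1.05/91.16 = 0.01152 A, and R_n = R_th = 91.16 Ω

Final answer: I_n = 0.01152 A, R_n = 91.16 Ω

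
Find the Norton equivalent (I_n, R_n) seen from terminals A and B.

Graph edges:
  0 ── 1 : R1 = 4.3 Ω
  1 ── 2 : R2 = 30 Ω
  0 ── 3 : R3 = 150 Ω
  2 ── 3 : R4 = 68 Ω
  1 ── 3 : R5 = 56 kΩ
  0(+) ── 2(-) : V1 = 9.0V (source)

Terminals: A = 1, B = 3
Find the Thévenin equivalent first; then I_n = V_th/R_th and R_n = R_th.
Step 1 — V_th is the open-circuit voltage V_A - V_B (nothing connected across the terminals).
Nodal analysis, taking node 2 as the 0 V reference.
Source V1 fixes V_0 = 9 V.
KCL at each unknown node (sum of currents leaving = 0; resistances in Ω):
  Node 1: (V_1 - 9)/4.3 + (V_1 - 0)/30 + (V_1 - V_3)/56000 = 0
  Node 3: (V_3 - 9)/150 + (V_3 - 0)/68 + (V_3 - V_1)/56000 = 0
Collecting terms (coefficients in siemens):
  0.2659·V_1 - 0.00001786·V_3 = 2.093
  0.02139·V_3 - 0.00001786·V_1 = 0.06
Determinant D = (0.2659)(0.02139) - (-0.00001786)(-0.00001786) = 0.005688
V_1 = [(2.093)(0.02139) - (-0.00001786)(0.06)]/D = 7.871 V
V_3 = [(0.2659)(0.06) - (2.093)(-0.00001786)]/D = 2.812 V
V_th = V_1 - V_3 = 7.871 - 2.812 = 5.06 V
Step 2 — R_th: zero the source — replace V1 by a short circuit (node 2 merges into node 0) — and find the resistance seen between A (node 1) and B (node 3).
Reduce the network between node 1 (A) and node 3 (B) by series/parallel combination:
  Rp1 = R1 ‖ R2 (parallel, both between nodes 0 and 1) = 1/(1/4.3 + 1/30) = 3.761 Ω
  Rp2 = R3 ‖ R4 (parallel, both between nodes 0 and 3) = 1/(1/150 + 1/68) = 46.79 Ω
  Rs1 = Rp1 + Rp2 (series, joined only at node 0) = 3.761 + 46.79 = 50.55 Ω
  Rp3 = R5 ‖ Rs1 (parallel, both between nodes 1 and 3) = 1/(1/56000 + 1/50.55) = 50.5 Ω
R_th = 50.5 Ω
I_n = V_th/R_th = 5.06/50.5 = 0.1002 A, and R_n = R_th = 50.5 Ω

Final answer: I_n = 0.1002 A, R_n = 50.5 Ω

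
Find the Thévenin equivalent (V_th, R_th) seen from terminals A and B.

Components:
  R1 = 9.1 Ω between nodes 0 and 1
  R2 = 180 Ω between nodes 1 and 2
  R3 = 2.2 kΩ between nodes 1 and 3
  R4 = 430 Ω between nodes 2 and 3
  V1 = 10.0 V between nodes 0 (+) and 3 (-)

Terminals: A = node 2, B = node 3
Step 1 — V_th is the open-circuit voltage V_A - V_B (nothing connected across the terminals).
Nodal analysis, taking node 3 as the 0 V reference.
Source V1 fixes V_0 = 10 V.
KCL at each unknown node (sum of currents leaving = 0; resistances in Ω):
  Node 1: (V_1 - 10)/9.1 + (V_1 - V_2)/180 + (V_1 - 0)/2200 = 0
  Node 2: (V_2 - V_1)/180 + (V_2 - 0)/430 = 0
Collecting terms (coefficients in siemens):
  0.1159·V_1 - 0.005556·V_2 = 1.099
  0.007881·V_2 - 0.005556·V_1 = 0
Determinant D = (0.1159)(0.007881) - (-0.005556)(-0.005556) = 0.0008826
V_1 = [(1.099)(0.007881) - (-0.005556)(0)]/D = 9.813 V
V_2 = [(0.1159)(0) - (1.099)(-0.005556)]/D = 6.917 V
V_th = V_2 - V_3 = 6.917 - 0 = 6.917 V
Step 2 — R_th: zero the source — replace V1 by a short circuit (node 3 merges into node 0) — and find the resistance seen between A (node 2) and B (node 0).
Reduce the network between node 2 (A) and node 0 (B) by series/parallel combination:
  Rp1 = R1 ‖ R3 (parallel, both between nodes 0 and 1) = 1/(1/9.1 + 1/2200) = 9.063 Ω
  Rs1 = R2 + Rp1 (series, joined only at node 1) = 180 + 9.063 = 189.1 Ω
  Rp2 = R4 ‖ Rs1 (parallel, both between nodes 0 and 2) = 1/(1/430 + 1/189.1) = 131.3 Ω
R_th = 131.3 Ω

Final answer: V_th = 6.917 V, R_th = 131.3 Ω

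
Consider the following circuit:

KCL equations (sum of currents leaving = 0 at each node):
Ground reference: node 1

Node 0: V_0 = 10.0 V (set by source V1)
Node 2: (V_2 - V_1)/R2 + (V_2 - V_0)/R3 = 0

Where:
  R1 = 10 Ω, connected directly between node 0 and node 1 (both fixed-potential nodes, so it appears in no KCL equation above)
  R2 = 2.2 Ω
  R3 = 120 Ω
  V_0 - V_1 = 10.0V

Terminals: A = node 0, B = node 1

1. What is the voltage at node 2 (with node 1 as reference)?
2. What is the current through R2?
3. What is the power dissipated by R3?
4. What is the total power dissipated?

Nodal analysis, taking node 1 as the 0 V reference.
Source V1 fixes V_0 = 10 V.
KCL at each unknown node (sum of currents leaving = 0; resistances in Ω):
  Node 2: (V_2 - 0)/2.2 + (V_2 - 10)/120 = 0
Collecting terms: 0.4629 × V_2 = 0.08333  =>  V_2 = 0.18 V
Part 1:
  Read off the nodal solution: V_2 = 0.18 V
Part 2:
  I_R2 = (V_1 - V_2)/R2 = (0 - 0.18)/2.2 = -0.08183 A
  Magnitude: I_R2 = 0.08183 A
Part 3:
  I_R3 = (V_0 - V_2)/R3 = (10 - 0.18)/120 = 0.08183 A
  P_R3 = I_R3² × R3 = (0.08183)² × 120 = 0.8036 W
Part 4:
  Power in each resistor, P = (ΔV)²/R:
    P_R1 = (10 - 0)²/10 = 10 W
    P_R2 = (0 - 0.18)²/2.2 = 0.01473 W
    P_R3 = (10 - 0.18)²/120 = 0.8036 W
  P_total = P_R1 + P_R2 + P_R3 = 10.82 W

Final answers:
1. V_2 = 0.18 V
2. I_R2 = 0.08183 A
3. P_R3 = 0.8036 W
4. P_total = 10.82 W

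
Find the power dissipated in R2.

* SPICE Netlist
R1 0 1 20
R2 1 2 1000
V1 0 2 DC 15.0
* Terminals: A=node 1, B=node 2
Nodal analysis, taking node 2 as the 0 V reference.
Source V1 fixes V_0 = 15 V.
KCL at each unknown node (sum of currents leaving = 0; resistances in Ω):
  Node 1: (V_1 - 15)/20 + (V_1 - 0)/1000 = 0
Collecting terms: 0.051 × V_1 = 0.75  =>  V_1 = 14.71 V
I_R2 = (V_1 - V_2)/R2 = (14.71 - 0)/1000 = 0.01471 A
P_R2 = I_R2² × R2 = (0.01471)² × 1000 = 0.2163 W

Final answer: 0.2163 W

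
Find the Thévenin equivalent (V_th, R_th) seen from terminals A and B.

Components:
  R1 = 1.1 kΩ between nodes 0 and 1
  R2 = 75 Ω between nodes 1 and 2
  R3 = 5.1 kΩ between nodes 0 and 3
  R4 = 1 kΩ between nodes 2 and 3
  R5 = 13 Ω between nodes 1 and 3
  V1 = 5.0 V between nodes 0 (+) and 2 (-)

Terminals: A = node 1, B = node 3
Step 1 — V_th is the open-circuit voltage V_A - V_B (nothing connected across the terminals).
Nodal analysis, taking node 2 as the 0 V reference.
Source V1 fixes V_0 = 5 V.
KCL at each unknown node (sum of currents leaving = 0; resistances in Ω):
  Node 1: (V_1 - 5)/1100 + (V_1 - 0)/75 + (V_1 - V_3)/13 = 0
  Node 3: (V_3 - 5)/5100 + (V_3 - 0)/1000 + (V_3 - V_1)/13 = 0
Collecting terms (coefficients in siemens):
  0.09117·V_1 - 0.07692·V_3 = 0.004545
  0.07812·V_3 - 0.07692·V_1 = 0.0009804
Determinant D = (0.09117)(0.07812) - (-0.07692)(-0.07692) = 0.001205
V_1 = [(0.004545)(0.07812) - (-0.07692)(0.0009804)]/D = 0.3574 V
V_3 = [(0.09117)(0.0009804) - (0.004545)(-0.07692)]/D = 0.3645 V
V_th = V_1 - V_3 = 0.3574 - 0.3645 = -0.007078 V
Step 2 — R_th: zero the source — replace V1 by a short circuit (node 2 merges into node 0) — and find the resistance seen between A (node 1) and B (node 3).
Reduce the network between node 1 (A) and node 3 (B) by series/parallel combination:
  Rp1 = R1 ‖ R2 (parallel, both between nodes 0 and 1) = 1/(1/1100 + 1/75) = 70.21 Ω
  Rp2 = R3 ‖ R4 (parallel, both between nodes 0 and 3) = 1/(1/5100 + 1/1000) = 836.1 Ω
  Rs1 = Rp1 + Rp2 (series, joined only at node 0) = 70.21 + 836.1 = 906.3 Ω
  Rp3 = R5 ‖ Rs1 (parallel, both between nodes 1 and 3) = 1/(1/13 + 1/906.3) = 12.82 Ω
R_th = 12.82 Ω

Final answer: V_th = -0.007078 V, R_th = 12.82 Ω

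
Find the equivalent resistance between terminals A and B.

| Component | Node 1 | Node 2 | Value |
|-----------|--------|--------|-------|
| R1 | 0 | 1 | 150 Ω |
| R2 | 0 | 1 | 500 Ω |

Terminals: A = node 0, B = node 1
Reduce the network between node 0 (A) and node 1 (B) by series/parallel combination:
  Rp1 = R1 ‖ R2 (parallel, both between nodes 0 and 1) = 1/(1/150 + 1/500) = 115.4 Ω
R_eq = 115.4 Ω

Final answer: 115.4 Ω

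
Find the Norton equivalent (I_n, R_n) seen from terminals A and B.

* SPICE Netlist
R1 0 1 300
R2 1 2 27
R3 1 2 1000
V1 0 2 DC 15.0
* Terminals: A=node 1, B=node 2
Find the Thévenin equivalent first; then I_n = V_th/R_th and R_n = R_th.
Step 1 — V_th is the open-circuit voltage V_A - V_B (nothing connected across the terminals).
Nodal analysis, taking node 2 as the 0 V reference.
Source V1 fixes V_0 = 15 V.
KCL at each unknown node (sum of currents leaving = 0; resistances in Ω):
  Node 1: (V_1 - 15)/300 + (V_1 - 0)/27 + (V_1 - 0)/1000 = 0
Collecting terms: 0.04137 × V_1 = 0.05  =>  V_1 = 1.209 V
V_th = V_1 - V_2 = 1.209 - 0 = 1.209 V
Step 2 — R_th: zero the source — replace V1 by a short circuit (node 2 merges into node 0) — and find the resistance seen between A (node 1) and B (node 0).
Reduce the network between node 1 (A) and node 0 (B) by series/parallel combination:
  Rp1 = R1 ‖ R2 ‖ R3 (parallel, all between nodes 0 and 1) = 1/(1/300 + 1/27 + 1/1000) = 24.17 Ω
R_th = 24.17 Ω
I_n = V_th/R_th = 1.209/24.17 = 0.05 A, and R_n = R_th = 24.17 Ω

Final answer: I_n = 0.05 A, R_n = 24.17 Ω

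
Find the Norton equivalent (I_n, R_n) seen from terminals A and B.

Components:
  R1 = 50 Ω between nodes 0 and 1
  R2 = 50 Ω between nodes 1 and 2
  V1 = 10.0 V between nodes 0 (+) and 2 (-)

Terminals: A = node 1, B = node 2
Find the Thévenin equivalent first; then I_n = V_th/R_th and R_n = R_th.
Step 1 — V_th is the open-circuit voltage V_A - V_B (nothing connected across the terminals).
Nodal analysis, taking node 2 as the 0 V reference.
Source V1 fixes V_0 = 10 V.
KCL at each unknown node (sum of currents leaving = 0; resistances in Ω):
  Node 1: (V_1 - 10)/50 + (V_1 - 0)/50 = 0
Collecting terms: 0.04 × V_1 = 0.2  =>  V_1 = 5 V
V_th = V_1 - V_2 = 5 - 0 = 5 V
Step 2 — R_th: zero the source — replace V1 by a short circuit (node 2 merges into node 0) — and find the resistance seen between A (node 1) and B (node 0).
Reduce the network between node 1 (A) and node 0 (B) by series/parallel combination:
  Rp1 = R1 ‖ R2 (parallel, both between nodes 0 and 1) = 1/(1/50 + 1/50) = 25 Ω
R_th = 25 Ω
I_n = V_th/R_th = 5/25 = 0.2 A, and R_n = R_th = 25 Ω

Final answer: I_n = 0.2 A, R_n = 25 Ω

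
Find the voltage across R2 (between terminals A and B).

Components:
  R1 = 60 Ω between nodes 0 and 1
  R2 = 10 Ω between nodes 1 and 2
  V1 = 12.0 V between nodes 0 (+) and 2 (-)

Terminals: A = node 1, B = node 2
R1 and R2 are in series across V1 (node 0 → node 1 → node 2), and the output A–B is taken across R2, so this is a voltage divider.
Series current: I = V1/(R1 + R2) = 12/(60 + 10) = 12/70 = 0.1714 A
V_R2 = I × R2 = V1 × R2/(R1 + R2) = 12 × 10/70 = 1.714 V

Final answer: 1.714 V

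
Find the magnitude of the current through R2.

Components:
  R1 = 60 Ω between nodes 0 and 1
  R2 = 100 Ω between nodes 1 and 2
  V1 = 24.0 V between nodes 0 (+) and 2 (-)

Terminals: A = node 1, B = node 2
Nodal analysis, taking node 2 as the 0 V reference.
Source V1 fixes V_0 = 24 V.
KCL at each unknown node (sum of currents leaving = 0; resistances in Ω):
  Node 1: (V_1 - 24)/60 + (V_1 - 0)/100 = 0
Collecting terms: 0.02667 × V_1 = 0.4  =>  V_1 = 15 V
I_R2 = (V_1 - V_2)/R2 = (15 - 0)/100 = 0.15 A
|I_R2| = 0.15 A

Final answer: |I_R2| = 0.15 A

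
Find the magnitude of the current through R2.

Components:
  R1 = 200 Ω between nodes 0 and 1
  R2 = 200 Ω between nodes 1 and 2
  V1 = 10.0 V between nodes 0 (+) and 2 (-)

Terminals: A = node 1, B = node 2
Nodal analysis, taking node 2 as the 0 V reference.
Source V1 fixes V_0 = 10 V.
KCL at each unknown node (sum of currents leaving = 0; resistances in Ω):
  Node 1: (V_1 - 10)/200 + (V_1 - 0)/200 = 0
Collecting terms: 0.01 × V_1 = 0.05  =>  V_1 = 5 V
I_R2 = (V_1 - V_2)/R2 = (5 - 0)/200 = 0.025 A
|I_R2| = 0.025 A

Final answer: |I_R2| = 0.025 A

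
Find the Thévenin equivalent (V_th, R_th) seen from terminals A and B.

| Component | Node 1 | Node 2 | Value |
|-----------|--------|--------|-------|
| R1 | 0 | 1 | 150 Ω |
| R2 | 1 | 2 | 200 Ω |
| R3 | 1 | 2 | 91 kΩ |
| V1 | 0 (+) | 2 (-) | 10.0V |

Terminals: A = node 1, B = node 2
Step 1 — V_th is the open-circuit voltage V_A - V_B (nothing connected across the terminals).
Nodal analysis, taking node 2 as the 0 V reference.
Source V1 fixes V_0 = 10 V.
KCL at each unknown node (sum of currents leaving = 0; resistances in Ω):
  Node 1: (V_1 - 10)/150 + (V_1 - 0)/200 + (V_1 - 0)/91000 = 0
Collecting terms: 0.01168 × V_1 = 0.06667  =>  V_1 = 5.709 V
V_th = V_1 - V_2 = 5.709 - 0 = 5.709 V
Step 2 — R_th: zero the source — replace V1 by a short circuit (node 2 merges into node 0) — and find the resistance seen between A (node 1) and B (node 0).
Reduce the network between node 1 (A) and node 0 (B) by series/parallel combination:
  Rp1 = R1 ‖ R2 ‖ R3 (parallel, all between nodes 0 and 1) = 1/(1/150 + 1/200 + 1/91000) = 85.63 Ω
R_th = 85.63 Ω

Final answer: V_th = 5.709 V, R_th = 85.63 Ω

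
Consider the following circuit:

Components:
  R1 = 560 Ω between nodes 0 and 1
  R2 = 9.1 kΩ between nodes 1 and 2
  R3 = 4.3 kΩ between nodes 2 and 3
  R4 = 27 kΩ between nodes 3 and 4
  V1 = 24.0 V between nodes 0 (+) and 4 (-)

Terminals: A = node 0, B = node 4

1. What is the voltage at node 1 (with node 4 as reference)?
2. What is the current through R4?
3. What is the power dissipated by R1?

Nodal analysis, taking node 4 as the 0 V reference.
Source V1 fixes V_0 = 24 V.
KCL at each unknown node (sum of currents leaving = 0; resistances in Ω):
  Node 1: (V_1 - 24)/560 + (V_1 - V_2)/9100 = 0
  Node 2: (V_2 - V_1)/9100 + (V_2 - V_3)/4300 = 0
  Node 3: (V_3 - V_2)/4300 + (V_3 - 0)/27000 = 0
Collecting terms (coefficients in siemens):
  0.001896·V_1 - 0.0001099·V_2 = 0.04286
  0.0003424·V_2 - 0.0001099·V_1 - 0.0002326·V_3 = 0
  0.0002696·V_3 - 0.0002326·V_2 = 0
Solving these 3 simultaneous equations (Gaussian elimination) gives:
  V_1 = 23.67 V, V_2 = 18.34 V, V_3 = 15.82 V
Part 1:
  Read off the nodal solution: V_1 = 23.67 V
Part 2:
  I_R4 = (V_3 - V_4)/R4 = (15.82 - 0)/27000 = 0.0005859 A
  Magnitude: I_R4 = 0.0005859 A
Part 3:
  I_R1 = (V_0 - V_1)/R1 = (24 - 23.67)/560 = 0.0005859 A
  P_R1 = I_R1² × R1 = (0.0005859)² × 560 = 0.0001923 W

Final answers:
1. V_1 = 23.67 V
2. I_R4 = 0.0005859 A
3. P_R1 = 0.0001923 W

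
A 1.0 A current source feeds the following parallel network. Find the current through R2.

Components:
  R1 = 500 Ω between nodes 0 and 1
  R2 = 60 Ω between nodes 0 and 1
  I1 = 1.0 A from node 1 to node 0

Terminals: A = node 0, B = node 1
All resistors sit directly between nodes 0 and 1, so they are in parallel and share one voltage V; the full source current 1 A splits among them.
1/R_par = 1/500 + 1/60 = 0.01867 S  =>  R_par = 53.57 Ω
V = I × R_par = 1 × 53.57 = 53.57 V
I_R2 = V/R2 = 53.57/60 = 0.8929 A

Final answer: 0.8929 A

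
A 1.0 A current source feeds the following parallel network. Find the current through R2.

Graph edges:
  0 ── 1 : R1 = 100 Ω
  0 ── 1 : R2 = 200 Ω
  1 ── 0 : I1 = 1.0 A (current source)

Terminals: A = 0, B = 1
All resistors sit directly between nodes 0 and 1, so they are in parallel and share one voltage V; the full source current 1 A splits among them.
1/R_par = 1/100 + 1/200 = 0.015 S  =>  R_par = 66.67 Ω
V = I × R_par = 1 × 66.67 = 66.67 V
I_R2 = V/R2 = 66.67/200 = 0.3333 A

Final answer: 0.3333 A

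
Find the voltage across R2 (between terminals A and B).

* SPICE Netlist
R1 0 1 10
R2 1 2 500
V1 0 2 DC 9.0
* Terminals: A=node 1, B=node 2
R1 and R2 are in series across V1 (node 0 → node 1 → node 2), and the output A–B is taken across R2, so this is a voltage divider.
Series current: I = V1/(R1 + R2) = 9/(10 + 500) = 9/510 = 0.01765 A
V_R2 = I × R2 = V1 × R2/(R1 + R2) = 9 × 500/510 = 8.824 V

Final answer: 8.824 V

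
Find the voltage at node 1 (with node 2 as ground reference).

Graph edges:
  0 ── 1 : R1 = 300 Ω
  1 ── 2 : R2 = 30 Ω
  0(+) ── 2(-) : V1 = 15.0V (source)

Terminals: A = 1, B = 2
Nodal analysis, taking node 2 as the 0 V reference.
Source V1 fixes V_0 = 15 V.
KCL at each unknown node (sum of currents leaving = 0; resistances in Ω):
  Node 1: (V_1 - 15)/300 + (V_1 - 0)/30 = 0
Collecting terms: 0.03667 × V_1 = 0.05  =>  V_1 = 1.364 V
The requested potential is V_1 = 1.364 V.

Final answer: V_1 = 1.364 V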